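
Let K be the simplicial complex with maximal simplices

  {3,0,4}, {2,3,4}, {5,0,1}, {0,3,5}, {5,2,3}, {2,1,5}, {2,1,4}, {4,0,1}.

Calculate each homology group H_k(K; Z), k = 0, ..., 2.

H_0 ≅ Z,  H_1 = 0,  H_2 ≅ Z.

Take the total order 0 < 1 < 2 < 3 < 4 < 5 on the vertex set. Then K (dimension 2) consists of the simplices:

  0-simplices (6): [0], [1], [2], [3], [4], [5]
  1-simplices (12): [0,1], [0,3], [0,4], [0,5], [1,2], [1,4], [1,5], [2,3], [2,4], [2,5], [3,4], [3,5]
  2-simplices (8): [0,1,4], [0,1,5], [0,3,4], [0,3,5], [1,2,4], [1,2,5], [2,3,4], [2,3,5]

so the chain groups are C_0 ≅ Z^6, C_1 ≅ Z^12, C_2 ≅ Z^8.

Boundary ∂_1: C_1 → C_0 maps an edge to its endpoints' difference, ∂[p,q] = q − p. For instance
  ∂[0,5] = [5] − [0].
The resulting 6×12 matrix has rank 5, and its Smith normal form has invariant factors (1,1,1,1,1).

∂_2: C_2 → C_1 acts by ∂[p,q,r] = [q,r] − [p,r] + [p,q]. For instance
  ∂[2,3,5] = [3,5] − [2,5] + [2,3],
  ∂[0,3,5] = [3,5] − [0,5] + [0,3].
The 12×8 boundary matrix has rank 7 and Smith normal form diag(1,1,1,1,1,1,1).

From H_k ≅ ker(∂_k) / im(∂_{k+1}) we obtain:

  H_0: rank C_0 − rank ∂_1 = 6 − 5 = 1, and the invariant factors of ∂_1 are all 1, so H_0 ≅ Z.
  H_1: rank ker ∂_1 − rank ∂_2 = (12 − 5) − 7 = 0, and the invariant factors of ∂_2 are all 1, so H_1 ≅ 0.
  H_2: rank ker ∂_2 − rank ∂_3 = (8 − 7) − 0 = 1, and there is no ∂_3, so H_2 ≅ Z.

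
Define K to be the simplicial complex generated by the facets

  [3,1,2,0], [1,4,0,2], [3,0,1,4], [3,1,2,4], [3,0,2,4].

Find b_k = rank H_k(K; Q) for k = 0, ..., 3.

b_0 = 1, b_1 = 0, b_2 = 0, b_3 = 1.

K has 5 vertices, 10 edges, 10 triangles, 5 3-simplices.
rank ∂_0 = 0, rank ∂_1 = 4 ⇒ b_0 = 5 − 0 − 4 = 1; all invariant factors of ∂_1 are 1 so no torsion. So H_0 ≅ Z.
rank ∂_1 = 4, rank ∂_2 = 6 ⇒ b_1 = 10 − 4 − 6 = 0; all invariant factors of ∂_2 are 1 so no torsion. So H_1 ≅ 0.
rank ∂_2 = 6, rank ∂_3 = 4 ⇒ b_2 = 10 − 6 − 4 = 0; all invariant factors of ∂_3 are 1 so no torsion. So H_2 ≅ 0.
rank ∂_3 = 4, rank ∂_4 = 0 ⇒ b_3 = 5 − 4 − 0 = 1. So H_3 ≅ Z.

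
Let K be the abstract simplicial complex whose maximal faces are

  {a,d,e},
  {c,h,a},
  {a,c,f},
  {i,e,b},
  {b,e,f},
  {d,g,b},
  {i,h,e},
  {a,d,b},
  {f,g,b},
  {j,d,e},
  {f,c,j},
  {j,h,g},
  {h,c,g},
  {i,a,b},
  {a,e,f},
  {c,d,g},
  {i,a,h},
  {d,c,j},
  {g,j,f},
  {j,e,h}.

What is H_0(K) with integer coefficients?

We work with the vertex ordering a < b < c < d < e < f < g < h < i < j. The simplices of K, each written with vertices in increasing order, are:

  0-simplices (10): a, b, c, d, e, f, g, h, i, j
  1-simplices (30): ab, ac, ad, ae, af, ah, ai, bd, be, bf, bg, bi, cd, cf, cg, ch, cj, de, dg, dj, ef, eh, ei, ej, fg, fj, gh, gj, hi, hj
  2-simplices (20): abd, abi, acf, ach, ade, aef, ahi, bdg, bef, bei, bfg, cdg, cdj, cfj, cgh, dej, ehi, ehj, fgj, ghj

Hence C_0 ≅ Z^10, C_1 ≅ Z^30, C_2 ≅ Z^20.

The boundary map ∂_1: C_1 → C_0 maps an edge to its endpoints' difference, ∂[p,q] = q − p. For instance
  ∂ah = h − a.
The 10×30 boundary matrix has rank 9 and Smith normal form diag(1,1,1,1,1,1,1,1,1).

Boundary ∂_2: C_2 → C_1 acts by ∂[p,q,r] = [q,r] − [p,r] + [p,q]. For instance
  ∂ghj = hj − gj + gh,
  ∂aef = ef − af + ae.
This gives a 30×20 integer matrix of rank 20; reducing to Smith normal form yields diagonal entries (1,1,1,1,1,1,1,1,1,1,1,1,1,1,1,1,1,1,1,2).

From H_k ≅ ker(∂_k) / im(∂_{k+1}) we obtain:

  H_0: rank C_0 − rank ∂_1 = 10 − 9 = 1, and the invariant factors of ∂_1 are all 1, so H_0 = Z.

H_0 = Z.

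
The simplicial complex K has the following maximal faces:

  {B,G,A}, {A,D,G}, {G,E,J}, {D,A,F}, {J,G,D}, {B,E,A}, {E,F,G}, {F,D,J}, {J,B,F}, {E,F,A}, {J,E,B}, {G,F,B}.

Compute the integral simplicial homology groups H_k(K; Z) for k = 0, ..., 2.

H_0 ≅ Z,  H_1 ≅ Z_2,  H_2 = 0.

Take the total order A < B < D < E < F < G < J on the vertex set. Then K (dimension 2) consists of the simplices:

  0-simplices (7): A, B, D, E, F, G, J
  1-simplices (18): AB, AD, AE, AF, AG, BE, BF, BG, BJ, DF, DG, DJ, EF, EG, EJ, FG, FJ, GJ
  2-simplices (12): ABE, ABG, ADF, ADG, AEF, BEJ, BFG, BFJ, DFJ, DGJ, EFG, EGJ

so the chain groups are C_0 ≅ Z^7, C_1 ≅ Z^18, C_2 ≅ Z^12.

∂_1: C_1 → C_0 sends each edge [p,q] (with p < q) to q − p.
The resulting 7×18 matrix has rank 6, and its Smith normal form has invariant factors (1,1,1,1,1,1).

∂_2: C_2 → C_1 sends each 2-simplex [p,q,r] to [q,r] − [p,r] + [p,q]. For instance
  ∂BFG = FG − BG + BF,
  ∂DFJ = FJ − DJ + DF.
The 18×12 boundary matrix has rank 12 and Smith normal form diag(1,1,1,1,1,1,1,1,1,1,1,2).

Computing H_k = (kernel of ∂_k) / (image of ∂_{k+1}):

  H_0: rank C_0 − rank ∂_1 = 7 − 6 = 1, and the invariant factors of ∂_1 are all 1, so H_0 = Z.
  H_1: rank ker ∂_1 − rank ∂_2 = (18 − 6) − 12 = 0, and ∂_2 has invariant factor 2 > 1, so H_1 = Z_2.
  H_2: rank ker ∂_2 − rank ∂_3 = (12 − 12) − 0 = 0, and there is no ∂_3, so H_2 = 0.

As a check, the Euler characteristic is 7 − 18 + 12 = 1, which agrees with 1 − 0 + 0 = 1.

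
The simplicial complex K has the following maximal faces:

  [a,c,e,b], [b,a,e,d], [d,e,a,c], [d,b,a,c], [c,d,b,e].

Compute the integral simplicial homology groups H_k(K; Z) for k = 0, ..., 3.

H_0 ≅ Z,  H_1 = 0,  H_2 = 0,  H_3 ≅ Z.

Order the vertices as a < b < c < d < e. Listing each simplex with vertices in this order, K has dimension 3 with simplices:

  0-simplices (5): a, b, c, d, e
  1-simplices (10): ab, ac, ad, ae, bc, bd, be, cd, ce, de
  2-simplices (10): abc, abd, abe, acd, ace, ade, bcd, bce, bde, cde
  3-simplices (5): abcd, abce, abde, acde, bcde

Hence C_0 ≅ Z^5, C_1 ≅ Z^10, C_2 ≅ Z^10, C_3 ≅ Z^5.

The boundary map ∂_1: C_1 → C_0 sends each edge [p,q] (with p < q) to q − p. For instance
  ∂ad = d − a.
As a 5×10 matrix over Z this has rank 4, with invariant factors (1,1,1,1).

Boundary ∂_2: C_2 → C_1 sends each 2-simplex [p,q,r] to [q,r] − [p,r] + [p,q]. For instance
  ∂ace = ce − ae + ac,
  ∂bcd = cd − bd + bc.
The resulting 10×10 matrix has rank 6, and its Smith normal form has invariant factors (1,1,1,1,1,1).

∂_3: C_3 → C_2 sends each 3-simplex σ to the alternating sum Σ_i (−1)^i (σ with its i-th vertex removed). For instance
  ∂acde = cde − ade + ace − acd,
  ∂abde = bde − ade + abe − abd.
The resulting 10×5 matrix has rank 4, and its Smith normal form has invariant factors (1,1,1,1).

Now H_k = ker ∂_k / im ∂_{k+1}, so:

  H_0: rank C_0 − rank ∂_1 = 5 − 4 = 1, and the invariant factors of ∂_1 are all 1, so H_0 ≅ Z.
  H_1: rank ker ∂_1 − rank ∂_2 = (10 − 4) − 6 = 0, and the invariant factors of ∂_2 are all 1, so H_1 ≅ 0.
  H_2: rank ker ∂_2 − rank ∂_3 = (10 − 6) − 4 = 0, and the invariant factors of ∂_3 are all 1, so H_2 ≅ 0.
  H_3: rank ker ∂_3 − rank ∂_4 = (5 − 4) − 0 = 1, and there is no ∂_4, so H_3 ≅ Z.

As a check, the Euler characteristic is 5 − 10 + 10 − 5 = 0, which agrees with 1 − 0 + 0 − 1 = 0.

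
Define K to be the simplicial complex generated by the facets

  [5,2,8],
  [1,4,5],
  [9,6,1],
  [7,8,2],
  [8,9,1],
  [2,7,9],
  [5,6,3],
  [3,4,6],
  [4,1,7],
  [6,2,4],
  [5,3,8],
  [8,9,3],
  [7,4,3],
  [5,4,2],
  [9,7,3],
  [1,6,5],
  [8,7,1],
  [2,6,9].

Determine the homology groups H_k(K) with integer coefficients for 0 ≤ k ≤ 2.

H_0 ≅ Z,  H_1 ≅ Z ⊕ Z/2,  H_2 = 0.

We work with the vertex ordering 1 < 2 < 3 < 4 < 5 < 6 < 7 < 8 < 9. The simplices of K, each written with vertices in increasing order, are:

  0-simplices (9): [1], [2], [3], [4], [5], [6], [7], [8], [9]
  1-simplices (27): (27 of them)
  2-simplices (18): [1,4,5], [1,4,7], [1,5,6], [1,6,9], [1,7,8], [1,8,9], [2,4,5], [2,4,6], [2,5,8], [2,6,9], [2,7,8], [2,7,9], [3,4,6], [3,4,7], [3,5,6], [3,5,8], [3,7,9], [3,8,9]

Hence C_0 ≅ Z^9, C_1 ≅ Z^27, C_2 ≅ Z^18.

Boundary ∂_1: C_1 → C_0 maps an edge to its endpoints' difference, ∂[p,q] = q − p.
This gives a 9×27 integer matrix of rank 8; reducing to Smith normal form yields diagonal entries (1,1,1,1,1,1,1,1).

Boundary ∂_2: C_2 → C_1 acts by ∂[p,q,r] = [q,r] − [p,r] + [p,q]. For instance
  ∂[1,5,6] = [5,6] − [1,6] + [1,5],
  ∂[1,7,8] = [7,8] − [1,8] + [1,7].
The resulting 27×18 matrix has rank 18, and its Smith normal form has invariant factors (1,1,1,1,1,1,1,1,1,1,1,1,1,1,1,1,1,2).

Now H_k = ker ∂_k / im ∂_{k+1}, so:

  H_0: rank C_0 − rank ∂_1 = 9 − 8 = 1, and the invariant factors of ∂_1 are all 1, so H_0 = Z.
  H_1: rank ker ∂_1 − rank ∂_2 = (27 − 8) − 18 = 1, and ∂_2 has invariant factor 2 > 1, so H_1 = Z ⊕ Z/2.
  H_2: rank ker ∂_2 − rank ∂_3 = (18 − 18) − 0 = 0, and there is no ∂_3, so H_2 = 0.

As a check, the Euler characteristic is 9 − 27 + 18 = 0, which agrees with 1 − 1 + 0 = 0.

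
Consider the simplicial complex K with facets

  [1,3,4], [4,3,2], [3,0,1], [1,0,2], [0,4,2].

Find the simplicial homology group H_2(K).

H_2 ≅ 0.

K has 5 vertices, 10 edges, 5 triangles.
rank ∂_2 = 5, rank ∂_3 = 0 ⇒ b_2 = 5 − 5 − 0 = 0. So H_2 ≅ 0.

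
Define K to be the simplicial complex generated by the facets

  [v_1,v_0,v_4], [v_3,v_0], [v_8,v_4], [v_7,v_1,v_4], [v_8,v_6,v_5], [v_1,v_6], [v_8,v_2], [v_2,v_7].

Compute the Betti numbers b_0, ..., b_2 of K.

b_0 = 1, b_1 = 2, b_2 = 0.

We work with the vertex ordering v_0 < v_1 < v_2 < v_3 < v_4 < v_5 < v_6 < v_7 < v_8. The simplices of K, each written with vertices in increasing order, are:

  0-simplices (9): [v_0], [v_1], [v_2], [v_3], [v_4], [v_5], [v_6], [v_7], [v_8]
  1-simplices (13): [v_0,v_1], [v_0,v_3], [v_0,v_4], [v_1,v_4], [v_1,v_6], [v_1,v_7], [v_2,v_7], [v_2,v_8], [v_4,v_7], [v_4,v_8], [v_5,v_6], [v_5,v_8], [v_6,v_8]
  2-simplices (3): [v_0,v_1,v_4], [v_1,v_4,v_7], [v_5,v_6,v_8]

so the chain groups are C_0 ≅ Z^9, C_1 ≅ Z^13, C_2 ≅ Z^3.

∂_1: C_1 → C_0 maps an edge to its endpoints' difference, ∂[p,q] = q − p. For instance
  ∂[v_5,v_6] = [v_6] − [v_5].
The resulting 9×13 matrix has rank 8, and its Smith normal form has invariant factors (1,1,1,1,1,1,1,1).

∂_2: C_2 → C_1 sends each 2-simplex [p,q,r] to [q,r] − [p,r] + [p,q]. For instance
  ∂[v_0,v_1,v_4] = [v_1,v_4] − [v_0,v_4] + [v_0,v_1],
  ∂[v_5,v_6,v_8] = [v_6,v_8] − [v_5,v_8] + [v_5,v_6].
This gives a 13×3 integer matrix of rank 3; reducing to Smith normal form yields diagonal entries (1,1,1).

Now H_k = ker ∂_k / im ∂_{k+1}, so:

  H_0: rank C_0 − rank ∂_1 = 9 − 8 = 1, and the invariant factors of ∂_1 are all 1, so H_0 = Z.
  H_1: rank ker ∂_1 − rank ∂_2 = (13 − 8) − 3 = 2, and the invariant factors of ∂_2 are all 1, so H_1 = Z^2.
  H_2: rank ker ∂_2 − rank ∂_3 = (3 − 3) − 0 = 0, and there is no ∂_3, so H_2 = 0.

Hence the Betti numbers are b_0 = 1, b_1 = 2, b_2 = 0.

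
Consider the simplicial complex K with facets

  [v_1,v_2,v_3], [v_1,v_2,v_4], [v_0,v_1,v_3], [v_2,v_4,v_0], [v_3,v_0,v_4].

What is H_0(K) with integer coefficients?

H_0 ≅ Z.

Order the vertices as v_0 < v_1 < v_2 < v_3 < v_4. Listing each simplex with vertices in this order, K has dimension 2 with simplices:

  0-simplices (5): [v_0], [v_1], [v_2], [v_3], [v_4]
  1-simplices (10): [v_0,v_1], [v_0,v_2], [v_0,v_3], [v_0,v_4], [v_1,v_2], [v_1,v_3], [v_1,v_4], [v_2,v_3], [v_2,v_4], [v_3,v_4]
  2-simplices (5): [v_0,v_1,v_3], [v_0,v_2,v_4], [v_0,v_3,v_4], [v_1,v_2,v_3], [v_1,v_2,v_4]

so the chain groups are C_0 ≅ Z^5, C_1 ≅ Z^10, C_2 ≅ Z^5.

The boundary map ∂_1: C_1 → C_0 maps an edge to its endpoints' difference, ∂[p,q] = q − p. For instance
  ∂[v_0,v_4] = [v_4] − [v_0].
The resulting 5×10 matrix has rank 4, and its Smith normal form has invariant factors (1,1,1,1).

∂_2: C_2 → C_1 acts by ∂[p,q,r] = [q,r] − [p,r] + [p,q]. For instance
  ∂[v_0,v_3,v_4] = [v_3,v_4] − [v_0,v_4] + [v_0,v_3],
  ∂[v_0,v_1,v_3] = [v_1,v_3] − [v_0,v_3] + [v_0,v_1].
The 10×5 boundary matrix has rank 5 and Smith normal form diag(1,1,1,1,1).

Now H_k = ker ∂_k / im ∂_{k+1}, so:

  H_0: rank C_0 − rank ∂_1 = 5 − 4 = 1, and the invariant factors of ∂_1 are all 1, so H_0 = Z.

(K is a triangulation of the Möbius band.)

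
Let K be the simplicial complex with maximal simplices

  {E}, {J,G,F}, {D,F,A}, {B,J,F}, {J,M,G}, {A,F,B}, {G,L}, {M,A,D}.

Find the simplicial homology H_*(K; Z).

H_0 = Z^2,  H_1 = Z,  H_2 = 0.

Take the total order A < B < D < E < F < G < J < L < M on the vertex set. Then K (dimension 2) consists of the simplices:

  0-simplices (9): A, B, D, E, F, G, J, L, M
  1-simplices (14): AB, AD, AF, AM, BF, BJ, DF, DM, FG, FJ, GJ, GL, GM, JM
  2-simplices (6): ABF, ADF, ADM, BFJ, FGJ, GJM

Hence C_0 ≅ Z^9, C_1 ≅ Z^14, C_2 ≅ Z^6.

Boundary ∂_1: C_1 → C_0 maps an edge to its endpoints' difference, ∂[p,q] = q − p.
As a 9×14 matrix over Z this has rank 7, with invariant factors (1,1,1,1,1,1,1).

The boundary map ∂_2: C_2 → C_1 sends each 2-simplex [p,q,r] to [q,r] − [p,r] + [p,q]. For instance
  ∂FGJ = GJ − FJ + FG,
  ∂BFJ = FJ − BJ + BF.
The 14×6 boundary matrix has rank 6 and Smith normal form diag(1,1,1,1,1,1).

Reading off H_k = ker ∂_k / im ∂_{k+1}:

  H_0: rank C_0 − rank ∂_1 = 9 − 7 = 2, and the invariant factors of ∂_1 are all 1, so H_0 = Z^2.
  H_1: rank ker ∂_1 − rank ∂_2 = (14 − 7) − 6 = 1, and the invariant factors of ∂_2 are all 1, so H_1 = Z.
  H_2: rank ker ∂_2 − rank ∂_3 = (6 − 6) − 0 = 0, and there is no ∂_3, so H_2 = 0.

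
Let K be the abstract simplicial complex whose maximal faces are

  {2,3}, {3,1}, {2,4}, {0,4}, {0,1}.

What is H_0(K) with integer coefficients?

H_0 ≅ Z.

Take the total order 0 < 1 < 2 < 3 < 4 on the vertex set. Then K (dimension 1) consists of the simplices:

  0-simplices (5): [0], [1], [2], [3], [4]
  1-simplices (5): [0,1], [0,4], [1,3], [2,3], [2,4]

Hence C_0 ≅ Z^5, C_1 ≅ Z^5.

The boundary map ∂_1: C_1 → C_0 sends each edge [p,q] (with p < q) to q − p.
As a 5×5 matrix over Z this has rank 4, with invariant factors (1,1,1,1).

Reading off H_k = ker ∂_k / im ∂_{k+1}:

  H_0: rank C_0 − rank ∂_1 = 5 − 4 = 1, and the invariant factors of ∂_1 are all 1, so H_0 ≅ Z.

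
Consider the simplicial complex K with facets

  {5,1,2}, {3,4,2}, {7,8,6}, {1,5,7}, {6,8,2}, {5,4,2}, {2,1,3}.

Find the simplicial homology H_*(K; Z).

H_0 ≅ Z,  H_1 ≅ Z,  H_2 = 0.

Fix the vertex order 1 < 2 < 3 < 4 < 5 < 6 < 7 < 8 and write every simplex with vertices in increasing order. Then dim K = 2 and the simplices of K are:

  0-simplices (8): [1], [2], [3], [4], [5], [6], [7], [8]
  1-simplices (15): [1,2], [1,3], [1,5], [1,7], [2,3], [2,4], [2,5], [2,6], [2,8], [3,4], [4,5], [5,7], [6,7], [6,8], [7,8]
  2-simplices (7): [1,2,3], [1,2,5], [1,5,7], [2,3,4], [2,4,5], [2,6,8], [6,7,8]

giving chain groups C_0 ≅ Z^8, C_1 ≅ Z^15, C_2 ≅ Z^7.

The boundary map ∂_1: C_1 → C_0 maps an edge to its endpoints' difference, ∂[p,q] = q − p. For instance
  ∂[4,5] = [5] − [4].
As a 8×15 matrix over Z this has rank 7, with invariant factors (1,1,1,1,1,1,1).

Boundary ∂_2: C_2 → C_1 sends each 2-simplex [p,q,r] to [q,r] − [p,r] + [p,q]. For instance
  ∂[6,7,8] = [7,8] − [6,8] + [6,7],
  ∂[1,5,7] = [5,7] − [1,7] + [1,5].
The 15×7 boundary matrix has rank 7 and Smith normal form diag(1,1,1,1,1,1,1).

From H_k ≅ ker(∂_k) / im(∂_{k+1}) we obtain:

  H_0: rank C_0 − rank ∂_1 = 8 − 7 = 1, and the invariant factors of ∂_1 are all 1, so H_0 ≅ Z.
  H_1: rank ker ∂_1 − rank ∂_2 = (15 − 7) − 7 = 1, and the invariant factors of ∂_2 are all 1, so H_1 ≅ Z.
  H_2: rank ker ∂_2 − rank ∂_3 = (7 − 7) − 0 = 0, and there is no ∂_3, so H_2 ≅ 0.

As a check, the Euler characteristic is 8 − 15 + 7 = 0, which agrees with 1 − 1 + 0 = 0.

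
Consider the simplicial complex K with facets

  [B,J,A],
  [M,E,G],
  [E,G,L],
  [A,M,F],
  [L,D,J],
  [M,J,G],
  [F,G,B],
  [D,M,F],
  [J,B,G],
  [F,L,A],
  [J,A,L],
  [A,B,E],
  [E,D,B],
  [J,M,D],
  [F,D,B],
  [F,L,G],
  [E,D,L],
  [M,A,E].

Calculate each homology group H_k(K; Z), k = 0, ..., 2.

H_0 ≅ Z,  H_1 ≅ Z^2,  H_2 ≅ Z.

Order the vertices as A < B < D < E < F < G < J < L < M. Listing each simplex with vertices in this order, K has dimension 2 with simplices:

  0-simplices (9): A, B, D, E, F, G, J, L, M
  1-simplices (27): AB, AE, AF, AJ, AL, AM, BD, BE, BF, BG, BJ, DE, DF, DJ, DL, DM, EG, EL, EM, FG, FL, FM, GJ, GL, GM, JL, JM
  2-simplices (18): ABE, ABJ, AEM, AFL, AFM, AJL, BDE, BDF, BFG, BGJ, DEL, DFM, DJL, DJM, EGL, EGM, FGL, GJM

so the chain groups are C_0 ≅ Z^9, C_1 ≅ Z^27, C_2 ≅ Z^18.

The boundary map ∂_1: C_1 → C_0 is given by ∂[p,q] = [q] − [p]. For instance
  ∂AL = L − A.
This gives a 9×27 integer matrix of rank 8; reducing to Smith normal form yields diagonal entries (1,1,1,1,1,1,1,1).

∂_2: C_2 → C_1 sends each 2-simplex [p,q,r] to [q,r] − [p,r] + [p,q]. For instance
  ∂ABE = BE − AE + AB,
  ∂FGL = GL − FL + FG.
This gives a 27×18 integer matrix of rank 17; reducing to Smith normal form yields diagonal entries (1,1,1,1,1,1,1,1,1,1,1,1,1,1,1,1,1).

From H_k ≅ ker(∂_k) / im(∂_{k+1}) we obtain:

  H_0: rank C_0 − rank ∂_1 = 9 − 8 = 1, and the invariant factors of ∂_1 are all 1, so H_0 = Z.
  H_1: rank ker ∂_1 − rank ∂_2 = (27 − 8) − 17 = 2, and the invariant factors of ∂_2 are all 1, so H_1 = Z^2.
  H_2: rank ker ∂_2 − rank ∂_3 = (18 − 17) − 0 = 1, and there is no ∂_3, so H_2 = Z.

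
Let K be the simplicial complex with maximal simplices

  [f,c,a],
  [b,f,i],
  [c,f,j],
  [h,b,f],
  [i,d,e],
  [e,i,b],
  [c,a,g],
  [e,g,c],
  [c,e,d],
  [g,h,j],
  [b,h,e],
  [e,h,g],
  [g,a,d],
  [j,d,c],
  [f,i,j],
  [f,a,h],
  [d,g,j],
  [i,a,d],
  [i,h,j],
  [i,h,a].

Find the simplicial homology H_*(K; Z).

H_0 = Z,  H_1 = Z ⊕ Z/2,  H_2 = 0.

Order the vertices as a < b < c < d < e < f < g < h < i < j. Listing each simplex with vertices in this order, K has dimension 2 with simplices:

  0-simplices (10): a, b, c, d, e, f, g, h, i, j
  1-simplices (30): ac, ad, af, ag, ah, ai, be, bf, bh, bi, cd, ce, cf, cg, cj, de, dg, di, dj, eg, eh, ei, fh, fi, fj, gh, gj, hi, hj, ij
  2-simplices (20): acf, acg, adg, adi, afh, ahi, beh, bei, bfh, bfi, cde, cdj, ceg, cfj, dei, dgj, egh, fij, ghj, hij

giving chain groups C_0 ≅ Z^10, C_1 ≅ Z^30, C_2 ≅ Z^20.

∂_1: C_1 → C_0 is given by ∂[p,q] = [q] − [p].
This gives a 10×30 integer matrix of rank 9; reducing to Smith normal form yields diagonal entries (1,1,1,1,1,1,1,1,1).

The boundary map ∂_2: C_2 → C_1 maps a triangle to the signed sum of its edges. For instance
  ∂acg = cg − ag + ac,
  ∂acf = cf − af + ac.
As a 30×20 matrix over Z this has rank 20, with invariant factors (1,1,1,1,1,1,1,1,1,1,1,1,1,1,1,1,1,1,1,2).

From H_k ≅ ker(∂_k) / im(∂_{k+1}) we obtain:

  H_0: rank C_0 − rank ∂_1 = 10 − 9 = 1, and the invariant factors of ∂_1 are all 1, so H_0 = Z.
  H_1: rank ker ∂_1 − rank ∂_2 = (30 − 9) − 20 = 1, and ∂_2 has invariant factor 2 > 1, so H_1 = Z ⊕ Z/2.
  H_2: rank ker ∂_2 − rank ∂_3 = (20 − 20) − 0 = 0, and there is no ∂_3, so H_2 = 0.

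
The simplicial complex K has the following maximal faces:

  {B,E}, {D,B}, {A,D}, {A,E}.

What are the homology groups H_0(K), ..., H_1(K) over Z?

H_0 ≅ Z,  H_1 ≅ Z.

Take the total order A < B < D < E on the vertex set. Then K (dimension 1) consists of the simplices:

  0-simplices (4): A, B, D, E
  1-simplices (4): AD, AE, BD, BE

giving chain groups C_0 ≅ Z^4, C_1 ≅ Z^4.

The boundary map ∂_1: C_1 → C_0 maps an edge to its endpoints' difference, ∂[p,q] = q − p. For instance
  ∂AE = E − A.
This gives a 4×4 integer matrix of rank 3; reducing to Smith normal form yields diagonal entries (1,1,1).

Reading off H_k = ker ∂_k / im ∂_{k+1}:

  H_0: rank C_0 − rank ∂_1 = 4 − 3 = 1, and the invariant factors of ∂_1 are all 1, so H_0 ≅ Z.
  H_1: rank ker ∂_1 − rank ∂_2 = (4 − 3) − 0 = 1, and there is no ∂_2, so H_1 ≅ Z.

As a check, the Euler characteristic is 4 − 4 = 0, which agrees with 1 − 1 = 0.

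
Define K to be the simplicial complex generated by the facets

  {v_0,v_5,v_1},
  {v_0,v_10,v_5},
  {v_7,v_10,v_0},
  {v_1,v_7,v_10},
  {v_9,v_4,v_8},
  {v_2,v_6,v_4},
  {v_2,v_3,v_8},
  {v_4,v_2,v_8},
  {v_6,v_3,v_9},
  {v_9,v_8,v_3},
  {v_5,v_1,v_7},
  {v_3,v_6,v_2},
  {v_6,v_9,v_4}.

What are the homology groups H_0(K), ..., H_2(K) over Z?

Order the vertices as v_0 < v_1 < v_2 < v_3 < v_4 < v_5 < v_6 < v_7 < v_8 < v_9 < v_10. Listing each simplex with vertices in this order, K has dimension 2 with simplices:

  0-simplices (11): [v_0], [v_1], [v_2], [v_3], [v_4], [v_5], [v_6], [v_7], [v_8], [v_9], [v_10]
  1-simplices (22): (22 of them)
  2-simplices (13): (13 of them)

so the chain groups are C_0 ≅ Z^11, C_1 ≅ Z^22, C_2 ≅ Z^13.

The boundary map ∂_1: C_1 → C_0 is given by ∂[p,q] = [q] − [p].
The resulting 11×22 matrix has rank 9, and its Smith normal form has invariant factors (1,1,1,1,1,1,1,1,1).

∂_2: C_2 → C_1 acts by ∂[p,q,r] = [q,r] − [p,r] + [p,q]. For instance
  ∂[v_0,v_1,v_5] = [v_1,v_5] − [v_0,v_5] + [v_0,v_1],
  ∂[v_0,v_7,v_10] = [v_7,v_10] − [v_0,v_10] + [v_0,v_7].
The resulting 22×13 matrix has rank 12, and its Smith normal form has invariant factors (1,1,1,1,1,1,1,1,1,1,1,1).

Now H_k = ker ∂_k / im ∂_{k+1}, so:

  H_0: rank C_0 − rank ∂_1 = 11 − 9 = 2, and the invariant factors of ∂_1 are all 1, so H_0 ≅ Z^2.
  H_1: rank ker ∂_1 − rank ∂_2 = (22 − 9) − 12 = 1, and the invariant factors of ∂_2 are all 1, so H_1 ≅ Z.
  H_2: rank ker ∂_2 − rank ∂_3 = (13 − 12) − 0 = 1, and there is no ∂_3, so H_2 ≅ Z.

As a check, the Euler characteristic is 11 − 22 + 13 = 2, which agrees with 2 − 1 + 1 = 2.

H_0 = Z^2,  H_1 = Z,  H_2 = Z.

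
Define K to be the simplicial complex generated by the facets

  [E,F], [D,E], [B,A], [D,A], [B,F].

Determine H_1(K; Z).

K has 5 vertices, 5 edges.
rank ∂_1 = 4, rank ∂_2 = 0 ⇒ b_1 = 5 − 4 − 0 = 1. So H_1 ≅ Z.

H_1 = Z.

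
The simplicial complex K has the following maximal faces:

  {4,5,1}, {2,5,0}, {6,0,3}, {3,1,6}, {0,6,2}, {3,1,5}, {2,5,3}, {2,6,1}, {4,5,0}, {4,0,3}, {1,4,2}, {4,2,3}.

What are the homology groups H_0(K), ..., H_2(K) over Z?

H_0 = Z,  H_1 = Z/2Z,  H_2 = 0.

K has 7 vertices, 18 edges, 12 triangles.
rank ∂_0 = 0, rank ∂_1 = 6 ⇒ b_0 = 7 − 0 − 6 = 1; all invariant factors of ∂_1 are 1 so no torsion. So H_0 ≅ Z.
rank ∂_1 = 6, rank ∂_2 = 12 ⇒ b_1 = 18 − 6 − 12 = 0; ∂_2 has invariant factor(s) [2] giving torsion. So H_1 ≅ Z/2Z.
rank ∂_2 = 12, rank ∂_3 = 0 ⇒ b_2 = 12 − 12 − 0 = 0. So H_2 ≅ 0.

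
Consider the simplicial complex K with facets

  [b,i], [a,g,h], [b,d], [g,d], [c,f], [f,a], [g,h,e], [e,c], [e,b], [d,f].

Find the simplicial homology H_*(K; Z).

H_0 = Z,  H_1 = Z^3,  H_2 = 0.

K has 9 vertices, 13 edges, 2 triangles.
rank ∂_0 = 0, rank ∂_1 = 8 ⇒ b_0 = 9 − 0 − 8 = 1; all invariant factors of ∂_1 are 1 so no torsion. So H_0 = Z.
rank ∂_1 = 8, rank ∂_2 = 2 ⇒ b_1 = 13 − 8 − 2 = 3; all invariant factors of ∂_2 are 1 so no torsion. So H_1 = Z^3.
rank ∂_2 = 2, rank ∂_3 = 0 ⇒ b_2 = 2 − 2 − 0 = 0. So H_2 = 0.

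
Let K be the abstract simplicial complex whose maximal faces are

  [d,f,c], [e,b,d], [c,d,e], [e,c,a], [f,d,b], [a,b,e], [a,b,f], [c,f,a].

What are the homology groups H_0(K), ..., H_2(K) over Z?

K has 6 vertices, 12 edges, 8 triangles.
rank ∂_0 = 0, rank ∂_1 = 5 ⇒ b_0 = 6 − 0 − 5 = 1; all invariant factors of ∂_1 are 1 so no torsion. So H_0 = Z.
rank ∂_1 = 5, rank ∂_2 = 7 ⇒ b_1 = 12 − 5 − 7 = 0; all invariant factors of ∂_2 are 1 so no torsion. So H_1 = 0.
rank ∂_2 = 7, rank ∂_3 = 0 ⇒ b_2 = 8 − 7 − 0 = 1. So H_2 = Z.

H_0 = Z,  H_1 = 0,  H_2 = Z.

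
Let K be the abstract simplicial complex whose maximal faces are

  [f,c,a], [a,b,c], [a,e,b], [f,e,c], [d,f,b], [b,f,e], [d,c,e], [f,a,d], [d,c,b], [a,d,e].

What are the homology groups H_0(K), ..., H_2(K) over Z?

H_0 = Z,  H_1 = Z/2,  H_2 = 0.

Order the vertices as a < b < c < d < e < f. Listing each simplex with vertices in this order, K has dimension 2 with simplices:

  0-simplices (6): a, b, c, d, e, f
  1-simplices (15): ab, ac, ad, ae, af, bc, bd, be, bf, cd, ce, cf, de, df, ef
  2-simplices (10): abc, abe, acf, ade, adf, bcd, bdf, bef, cde, cef

so the chain groups are C_0 ≅ Z^6, C_1 ≅ Z^15, C_2 ≅ Z^10.

Boundary ∂_1: C_1 → C_0 sends each edge [p,q] (with p < q) to q − p.
This gives a 6×15 integer matrix of rank 5; reducing to Smith normal form yields diagonal entries (1,1,1,1,1).

The boundary map ∂_2: C_2 → C_1 acts by ∂[p,q,r] = [q,r] − [p,r] + [p,q]. For instance
  ∂adf = df − af + ad,
  ∂bef = ef − bf + be.
The resulting 15×10 matrix has rank 10, and its Smith normal form has invariant factors (1,1,1,1,1,1,1,1,1,2).

Computing H_k = (kernel of ∂_k) / (image of ∂_{k+1}):

  H_0: rank C_0 − rank ∂_1 = 6 − 5 = 1, and the invariant factors of ∂_1 are all 1, so H_0 ≅ Z.
  H_1: rank ker ∂_1 − rank ∂_2 = (15 − 5) − 10 = 0, and ∂_2 has invariant factor 2 > 1, so H_1 ≅ Z/2.
  H_2: rank ker ∂_2 − rank ∂_3 = (10 − 10) − 0 = 0, and there is no ∂_3, so H_2 ≅ 0.

(K is a triangulation of the real projective plane RP^2.)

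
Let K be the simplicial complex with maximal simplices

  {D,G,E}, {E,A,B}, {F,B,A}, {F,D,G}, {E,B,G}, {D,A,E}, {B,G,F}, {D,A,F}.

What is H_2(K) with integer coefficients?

H_2 ≅ Z.

We work with the vertex ordering A < B < D < E < F < G. The simplices of K, each written with vertices in increasing order, are:

  0-simplices (6): A, B, D, E, F, G
  1-simplices (12): AB, AD, AE, AF, BE, BF, BG, DE, DF, DG, EG, FG
  2-simplices (8): ABE, ABF, ADE, ADF, BEG, BFG, DEG, DFG

Hence C_0 ≅ Z^6, C_1 ≅ Z^12, C_2 ≅ Z^8.

∂_1: C_1 → C_0 is given by ∂[p,q] = [q] − [p]. For instance
  ∂DG = G − D.
The 6×12 boundary matrix has rank 5 and Smith normal form diag(1,1,1,1,1).

The boundary map ∂_2: C_2 → C_1 maps a triangle to the signed sum of its edges. For instance
  ∂ABE = BE − AE + AB,
  ∂BEG = EG − BG + BE.
This gives a 12×8 integer matrix of rank 7; reducing to Smith normal form yields diagonal entries (1,1,1,1,1,1,1).

Computing H_k = (kernel of ∂_k) / (image of ∂_{k+1}):

  H_2: rank ker ∂_2 − rank ∂_3 = (8 − 7) − 0 = 1, and there is no ∂_3, so H_2 ≅ Z.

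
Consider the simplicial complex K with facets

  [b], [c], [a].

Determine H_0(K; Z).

H_0 ≅ Z^3.

Fix the vertex order a < b < c and write every simplex with vertices in increasing order. Then dim K = 0 and the simplices of K are:

  0-simplices (3): a, b, c

so the chain groups are C_0 ≅ Z^3.

From H_k ≅ ker(∂_k) / im(∂_{k+1}) we obtain:

  H_0: rank C_0 − rank ∂_1 = 3 − 0 = 3, and there is no ∂_1, so H_0 = Z^3.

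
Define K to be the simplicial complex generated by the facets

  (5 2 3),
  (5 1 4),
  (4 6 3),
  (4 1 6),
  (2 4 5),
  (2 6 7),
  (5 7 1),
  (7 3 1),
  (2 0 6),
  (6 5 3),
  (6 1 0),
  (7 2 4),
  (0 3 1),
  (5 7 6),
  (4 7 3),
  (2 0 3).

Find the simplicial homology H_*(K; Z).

H_0 ≅ Z,  H_1 ≅ Z^2,  H_2 ≅ Z.

Take the total order 0 < 1 < 2 < 3 < 4 < 5 < 6 < 7 on the vertex set. Then K (dimension 2) consists of the simplices:

  0-simplices (8): [0], [1], [2], [3], [4], [5], [6], [7]
  1-simplices (24): (24 of them)
  2-simplices (16): [0,1,3], [0,1,6], [0,2,3], [0,2,6], [1,3,7], [1,4,5], [1,4,6], [1,5,7], [2,3,5], [2,4,5], [2,4,7], [2,6,7], [3,4,6], [3,4,7], [3,5,6], [5,6,7]

so the chain groups are C_0 ≅ Z^8, C_1 ≅ Z^24, C_2 ≅ Z^16.

The boundary map ∂_1: C_1 → C_0 maps an edge to its endpoints' difference, ∂[p,q] = q − p.
As a 8×24 matrix over Z this has rank 7, with invariant factors (1,1,1,1,1,1,1).

The boundary map ∂_2: C_2 → C_1 sends each 2-simplex [p,q,r] to [q,r] − [p,r] + [p,q]. For instance
  ∂[2,4,7] = [4,7] − [2,7] + [2,4],
  ∂[3,4,6] = [4,6] − [3,6] + [3,4].
The 24×16 boundary matrix has rank 15 and Smith normal form diag(1,1,1,1,1,1,1,1,1,1,1,1,1,1,1).

Reading off H_k = ker ∂_k / im ∂_{k+1}:

  H_0: rank C_0 − rank ∂_1 = 8 − 7 = 1, and the invariant factors of ∂_1 are all 1, so H_0 = Z.
  H_1: rank ker ∂_1 − rank ∂_2 = (24 − 7) − 15 = 2, and the invariant factors of ∂_2 are all 1, so H_1 = Z^2.
  H_2: rank ker ∂_2 − rank ∂_3 = (16 − 15) − 0 = 1, and there is no ∂_3, so H_2 = Z.

(K is a triangulation of the torus T^2.)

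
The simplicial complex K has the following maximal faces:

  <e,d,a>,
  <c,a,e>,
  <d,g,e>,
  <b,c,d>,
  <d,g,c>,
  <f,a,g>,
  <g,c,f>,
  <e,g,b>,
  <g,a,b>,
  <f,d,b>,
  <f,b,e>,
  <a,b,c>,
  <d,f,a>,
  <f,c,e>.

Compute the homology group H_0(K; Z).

H_0 = Z.

Order the vertices as a < b < c < d < e < f < g. Listing each simplex with vertices in this order, K has dimension 2 with simplices:

  0-simplices (7): a, b, c, d, e, f, g
  1-simplices (21): ab, ac, ad, ae, af, ag, bc, bd, be, bf, bg, cd, ce, cf, cg, de, df, dg, ef, eg, fg
  2-simplices (14): abc, abg, ace, ade, adf, afg, bcd, bdf, bef, beg, cdg, cef, cfg, deg

giving chain groups C_0 ≅ Z^7, C_1 ≅ Z^21, C_2 ≅ Z^14.

The boundary map ∂_1: C_1 → C_0 is given by ∂[p,q] = [q] − [p]. For instance
  ∂dg = g − d.
The 7×21 boundary matrix has rank 6 and Smith normal form diag(1,1,1,1,1,1).

∂_2: C_2 → C_1 maps a triangle to the signed sum of its edges. For instance
  ∂bcd = cd − bd + bc,
  ∂abg = bg − ag + ab.
The 21×14 boundary matrix has rank 13 and Smith normal form diag(1,1,1,1,1,1,1,1,1,1,1,1,1).

Now H_k = ker ∂_k / im ∂_{k+1}, so:

  H_0: rank C_0 − rank ∂_1 = 7 − 6 = 1, and the invariant factors of ∂_1 are all 1, so H_0 = Z.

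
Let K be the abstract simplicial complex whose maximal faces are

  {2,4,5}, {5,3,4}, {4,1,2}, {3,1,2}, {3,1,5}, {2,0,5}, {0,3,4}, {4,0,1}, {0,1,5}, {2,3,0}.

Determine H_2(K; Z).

H_2 = 0.

K has 6 vertices, 15 edges, 10 triangles.
rank ∂_2 = 10, rank ∂_3 = 0 ⇒ b_2 = 10 − 10 − 0 = 0. So H_2 ≅ 0.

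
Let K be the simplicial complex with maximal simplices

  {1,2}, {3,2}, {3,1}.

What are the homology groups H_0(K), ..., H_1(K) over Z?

Fix the vertex order 1 < 2 < 3 and write every simplex with vertices in increasing order. Then dim K = 1 and the simplices of K are:

  0-simplices (3): [1], [2], [3]
  1-simplices (3): [1,2], [1,3], [2,3]

giving chain groups C_0 ≅ Z^3, C_1 ≅ Z^3.

The boundary map ∂_1: C_1 → C_0 sends each edge [p,q] (with p < q) to q − p. For instance
  ∂[1,3] = [3] − [1].
This gives a 3×3 integer matrix of rank 2; reducing to Smith normal form yields diagonal entries (1,1).

From H_k ≅ ker(∂_k) / im(∂_{k+1}) we obtain:

  H_0: rank C_0 − rank ∂_1 = 3 − 2 = 1, and the invariant factors of ∂_1 are all 1, so H_0 = Z.
  H_1: rank ker ∂_1 − rank ∂_2 = (3 − 2) − 0 = 1, and there is no ∂_2, so H_1 = Z.

As a check, the Euler characteristic is 3 − 3 = 0, which agrees with 1 − 1 = 0.

H_0 ≅ Z,  H_1 ≅ Z.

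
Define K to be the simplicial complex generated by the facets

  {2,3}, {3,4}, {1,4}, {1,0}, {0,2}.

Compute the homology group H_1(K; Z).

H_1 ≅ Z.

Take the total order 0 < 1 < 2 < 3 < 4 on the vertex set. Then K (dimension 1) consists of the simplices:

  0-simplices (5): [0], [1], [2], [3], [4]
  1-simplices (5): [0,1], [0,2], [1,4], [2,3], [3,4]

so the chain groups are C_0 ≅ Z^5, C_1 ≅ Z^5.

∂_1: C_1 → C_0 sends each edge [p,q] (with p < q) to q − p.
The 5×5 boundary matrix has rank 4 and Smith normal form diag(1,1,1,1).

Computing H_k = (kernel of ∂_k) / (image of ∂_{k+1}):

  H_1: rank ker ∂_1 − rank ∂_2 = (5 − 4) − 0 = 1, and there is no ∂_2, so H_1 = Z.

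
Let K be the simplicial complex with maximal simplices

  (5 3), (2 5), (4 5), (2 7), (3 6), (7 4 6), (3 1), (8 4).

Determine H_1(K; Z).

K has 8 vertices, 10 edges, 1 triangle.
rank ∂_1 = 7, rank ∂_2 = 1 ⇒ b_1 = 10 − 7 − 1 = 2; all invariant factors of ∂_2 are 1 so no torsion. So H_1 ≅ Z^2.

H_1 ≅ Z^2.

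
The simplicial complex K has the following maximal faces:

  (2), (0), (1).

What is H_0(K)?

H_0 = Z^3.

We work with the vertex ordering 0 < 1 < 2. The simplices of K, each written with vertices in increasing order, are:

  0-simplices (3): [0], [1], [2]

giving chain groups C_0 ≅ Z^3.

Reading off H_k = ker ∂_k / im ∂_{k+1}:

  H_0: rank C_0 − rank ∂_1 = 3 − 0 = 3, and there is no ∂_1, so H_0 = Z^3.

(K is a triangulation of a set of 3 points.)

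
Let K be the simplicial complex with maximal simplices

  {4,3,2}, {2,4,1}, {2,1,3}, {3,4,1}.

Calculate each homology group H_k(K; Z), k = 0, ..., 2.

Fix the vertex order 1 < 2 < 3 < 4 and write every simplex with vertices in increasing order. Then dim K = 2 and the simplices of K are:

  0-simplices (4): [1], [2], [3], [4]
  1-simplices (6): [1,2], [1,3], [1,4], [2,3], [2,4], [3,4]
  2-simplices (4): [1,2,3], [1,2,4], [1,3,4], [2,3,4]

so the chain groups are C_0 ≅ Z^4, C_1 ≅ Z^6, C_2 ≅ Z^4.

∂_1: C_1 → C_0 maps an edge to its endpoints' difference, ∂[p,q] = q − p. For instance
  ∂[1,2] = [2] − [1].
The 4×6 boundary matrix has rank 3 and Smith normal form diag(1,1,1).

Boundary ∂_2: C_2 → C_1 sends each 2-simplex [p,q,r] to [q,r] − [p,r] + [p,q]. For instance
  ∂[2,3,4] = [3,4] − [2,4] + [2,3],
  ∂[1,3,4] = [3,4] − [1,4] + [1,3].
The 6×4 boundary matrix has rank 3 and Smith normal form diag(1,1,1).

Now H_k = ker ∂_k / im ∂_{k+1}, so:

  H_0: rank C_0 − rank ∂_1 = 4 − 3 = 1, and the invariant factors of ∂_1 are all 1, so H_0 = Z.
  H_1: rank ker ∂_1 − rank ∂_2 = (6 − 3) − 3 = 0, and the invariant factors of ∂_2 are all 1, so H_1 = 0.
  H_2: rank ker ∂_2 − rank ∂_3 = (4 − 3) − 0 = 1, and there is no ∂_3, so H_2 = Z.

(K is a triangulation of the 2-sphere S^2.)

H_0 ≅ Z,  H_1 = 0,  H_2 ≅ Z.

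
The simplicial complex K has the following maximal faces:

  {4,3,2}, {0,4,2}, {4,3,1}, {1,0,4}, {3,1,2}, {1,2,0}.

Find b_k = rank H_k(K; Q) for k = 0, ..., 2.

Fix the vertex order 0 < 1 < 2 < 3 < 4 and write every simplex with vertices in increasing order. Then dim K = 2 and the simplices of K are:

  0-simplices (5): [0], [1], [2], [3], [4]
  1-simplices (9): [0,1], [0,2], [0,4], [1,2], [1,3], [1,4], [2,3], [2,4], [3,4]
  2-simplices (6): [0,1,2], [0,1,4], [0,2,4], [1,2,3], [1,3,4], [2,3,4]

Hence C_0 ≅ Z^5, C_1 ≅ Z^9, C_2 ≅ Z^6.

Boundary ∂_1: C_1 → C_0 is given by ∂[p,q] = [q] − [p].
This gives a 5×9 integer matrix of rank 4; reducing to Smith normal form yields diagonal entries (1,1,1,1).

∂_2: C_2 → C_1 maps a triangle to the signed sum of its edges. For instance
  ∂[0,1,2] = [1,2] − [0,2] + [0,1],
  ∂[0,1,4] = [1,4] − [0,4] + [0,1].
The resulting 9×6 matrix has rank 5, and its Smith normal form has invariant factors (1,1,1,1,1).

Computing H_k = (kernel of ∂_k) / (image of ∂_{k+1}):

  H_0: rank C_0 − rank ∂_1 = 5 − 4 = 1, and the invariant factors of ∂_1 are all 1, so H_0 = Z.
  H_1: rank ker ∂_1 − rank ∂_2 = (9 − 4) − 5 = 0, and the invariant factors of ∂_2 are all 1, so H_1 = 0.
  H_2: rank ker ∂_2 − rank ∂_3 = (6 − 5) − 0 = 1, and there is no ∂_3, so H_2 = Z.

Hence the Betti numbers are b_0 = 1, b_1 = 0, b_2 = 1.

b_0 = 1, b_1 = 0, b_2 = 1.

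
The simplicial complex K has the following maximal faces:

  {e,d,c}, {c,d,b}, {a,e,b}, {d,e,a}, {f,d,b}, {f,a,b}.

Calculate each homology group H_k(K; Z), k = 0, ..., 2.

Fix the vertex order a < b < c < d < e < f and write every simplex with vertices in increasing order. Then dim K = 2 and the simplices of K are:

  0-simplices (6): a, b, c, d, e, f
  1-simplices (12): ab, ad, ae, af, bc, bd, be, bf, cd, ce, de, df
  2-simplices (6): abe, abf, ade, bcd, bdf, cde

giving chain groups C_0 ≅ Z^6, C_1 ≅ Z^12, C_2 ≅ Z^6.

The boundary map ∂_1: C_1 → C_0 is given by ∂[p,q] = [q] − [p]. For instance
  ∂be = e − b.
The resulting 6×12 matrix has rank 5, and its Smith normal form has invariant factors (1,1,1,1,1).

The boundary map ∂_2: C_2 → C_1 maps a triangle to the signed sum of its edges. For instance
  ∂ade = de − ae + ad,
  ∂abf = bf − af + ab.
This gives a 12×6 integer matrix of rank 6; reducing to Smith normal form yields diagonal entries (1,1,1,1,1,1).

Computing H_k = (kernel of ∂_k) / (image of ∂_{k+1}):

  H_0: rank C_0 − rank ∂_1 = 6 − 5 = 1, and the invariant factors of ∂_1 are all 1, so H_0 ≅ Z.
  H_1: rank ker ∂_1 − rank ∂_2 = (12 − 5) − 6 = 1, and the invariant factors of ∂_2 are all 1, so H_1 ≅ Z.
  H_2: rank ker ∂_2 − rank ∂_3 = (6 − 6) − 0 = 0, and there is no ∂_3, so H_2 ≅ 0.

As a check, the Euler characteristic is 6 − 12 + 6 = 0, which agrees with 1 − 1 + 0 = 0.

H_0 = Z,  H_1 = Z,  H_2 = 0.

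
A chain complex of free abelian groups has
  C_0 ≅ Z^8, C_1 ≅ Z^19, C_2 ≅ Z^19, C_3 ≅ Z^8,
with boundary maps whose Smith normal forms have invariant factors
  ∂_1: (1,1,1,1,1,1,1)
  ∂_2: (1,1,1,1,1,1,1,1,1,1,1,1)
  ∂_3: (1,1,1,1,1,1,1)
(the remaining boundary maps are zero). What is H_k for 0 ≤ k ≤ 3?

H_0 ≅ Z,  H_1 = 0,  H_2 = 0,  H_3 ≅ Z.

H_0: b_0 = 8 − 0 − 7 = 1; torsion from ∂_1 factors > 1: none. So H_0 ≅ Z.
H_1: b_1 = 19 − 7 − 12 = 0; torsion from ∂_2 factors > 1: none. So H_1 ≅ 0.
H_2: b_2 = 19 − 12 − 7 = 0; torsion from ∂_3 factors > 1: none. So H_2 ≅ 0.
H_3: b_3 = 8 − 7 − 0 = 1; torsion from ∂_4 factors > 1: none. So H_3 ≅ Z.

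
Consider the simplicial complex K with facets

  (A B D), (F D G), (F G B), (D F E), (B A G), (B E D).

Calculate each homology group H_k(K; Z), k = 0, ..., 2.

H_0 = Z,  H_1 = Z,  H_2 = 0.

Fix the vertex order A < B < D < E < F < G and write every simplex with vertices in increasing order. Then dim K = 2 and the simplices of K are:

  0-simplices (6): A, B, D, E, F, G
  1-simplices (12): AB, AD, AG, BD, BE, BF, BG, DE, DF, DG, EF, FG
  2-simplices (6): ABD, ABG, BDE, BFG, DEF, DFG

giving chain groups C_0 ≅ Z^6, C_1 ≅ Z^12, C_2 ≅ Z^6.

The boundary map ∂_1: C_1 → C_0 sends each edge [p,q] (with p < q) to q − p. For instance
  ∂FG = G − F.
The 6×12 boundary matrix has rank 5 and Smith normal form diag(1,1,1,1,1).

The boundary map ∂_2: C_2 → C_1 acts by ∂[p,q,r] = [q,r] − [p,r] + [p,q]. For instance
  ∂BDE = DE − BE + BD,
  ∂ABG = BG − AG + AB.
The 12×6 boundary matrix has rank 6 and Smith normal form diag(1,1,1,1,1,1).

From H_k ≅ ker(∂_k) / im(∂_{k+1}) we obtain:

  H_0: rank C_0 − rank ∂_1 = 6 − 5 = 1, and the invariant factors of ∂_1 are all 1, so H_0 ≅ Z.
  H_1: rank ker ∂_1 − rank ∂_2 = (12 − 5) − 6 = 1, and the invariant factors of ∂_2 are all 1, so H_1 ≅ Z.
  H_2: rank ker ∂_2 − rank ∂_3 = (6 − 6) − 0 = 0, and there is no ∂_3, so H_2 ≅ 0.

As a check, the Euler characteristic is 6 − 12 + 6 = 0, which agrees with 1 − 1 + 0 = 0.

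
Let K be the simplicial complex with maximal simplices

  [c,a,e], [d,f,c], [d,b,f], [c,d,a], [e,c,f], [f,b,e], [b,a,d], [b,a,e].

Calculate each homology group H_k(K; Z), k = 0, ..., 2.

H_0 = Z,  H_1 = 0,  H_2 = Z.

Fix the vertex order a < b < c < d < e < f and write every simplex with vertices in increasing order. Then dim K = 2 and the simplices of K are:

  0-simplices (6): a, b, c, d, e, f
  1-simplices (12): ab, ac, ad, ae, bd, be, bf, cd, ce, cf, df, ef
  2-simplices (8): abd, abe, acd, ace, bdf, bef, cdf, cef

Hence C_0 ≅ Z^6, C_1 ≅ Z^12, C_2 ≅ Z^8.

∂_1: C_1 → C_0 is given by ∂[p,q] = [q] − [p]. For instance
  ∂ce = e − c.
The 6×12 boundary matrix has rank 5 and Smith normal form diag(1,1,1,1,1).

Boundary ∂_2: C_2 → C_1 maps a triangle to the signed sum of its edges. For instance
  ∂abe = be − ae + ab,
  ∂acd = cd − ad + ac.
The resulting 12×8 matrix has rank 7, and its Smith normal form has invariant factors (1,1,1,1,1,1,1).

From H_k ≅ ker(∂_k) / im(∂_{k+1}) we obtain:

  H_0: rank C_0 − rank ∂_1 = 6 − 5 = 1, and the invariant factors of ∂_1 are all 1, so H_0 = Z.
  H_1: rank ker ∂_1 − rank ∂_2 = (12 − 5) − 7 = 0, and the invariant factors of ∂_2 are all 1, so H_1 = 0.
  H_2: rank ker ∂_2 − rank ∂_3 = (8 − 7) − 0 = 1, and there is no ∂_3, so H_2 = Z.

(K is a triangulation of the 2-sphere S^2.)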